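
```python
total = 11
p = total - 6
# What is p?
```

Trace:
`total = 11` → total = 11
`p = total - 6` → p = 5
So p = 5

Answer: 5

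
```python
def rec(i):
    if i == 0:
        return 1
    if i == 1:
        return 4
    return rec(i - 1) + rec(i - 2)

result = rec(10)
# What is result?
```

Build up from base cases: rec(0)=1, rec(1)=4, rec(2)=5, rec(3)=9, rec(4)=14, rec(5)=23, rec(6)=37, ..., rec(10)=254

Answer: 254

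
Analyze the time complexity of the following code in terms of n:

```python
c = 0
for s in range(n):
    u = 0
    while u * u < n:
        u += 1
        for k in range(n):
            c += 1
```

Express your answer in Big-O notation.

Each loop level contributes: n × √n × n. Multiplying the contributions gives O(n^2√n).

Answer: O(n^2√n)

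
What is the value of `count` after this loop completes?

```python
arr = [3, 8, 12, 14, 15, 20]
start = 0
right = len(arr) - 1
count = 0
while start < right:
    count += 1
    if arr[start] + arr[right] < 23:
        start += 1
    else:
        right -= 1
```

Steps to find pair summing to 23
`count` takes the values: 0 → 1 → 2 → 3 → 4 → 5

Answer: 5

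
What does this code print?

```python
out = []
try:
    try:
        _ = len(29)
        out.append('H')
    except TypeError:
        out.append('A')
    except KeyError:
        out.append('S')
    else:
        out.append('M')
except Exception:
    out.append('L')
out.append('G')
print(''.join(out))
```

Execution trace: 'A' (inner except TypeError) → 'G' (after the try/except). Output: AG

Answer: AG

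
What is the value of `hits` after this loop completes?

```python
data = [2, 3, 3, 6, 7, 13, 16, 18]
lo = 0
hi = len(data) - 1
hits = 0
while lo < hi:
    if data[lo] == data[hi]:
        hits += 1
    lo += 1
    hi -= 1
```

Count matching pairs from ends
`hits` takes the values: 0

Answer: 0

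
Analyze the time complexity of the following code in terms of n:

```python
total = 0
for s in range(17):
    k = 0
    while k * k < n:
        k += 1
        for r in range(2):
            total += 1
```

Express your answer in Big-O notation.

Each loop level contributes: 1 × √n × 1. Multiplying the contributions gives O(√n).

Answer: O(√n)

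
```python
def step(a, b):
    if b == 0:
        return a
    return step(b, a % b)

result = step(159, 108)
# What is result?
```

step(159, 108) -> step(108, 51) -> step(51, 6) -> step(6, 3) -> step(3, 0) -> 3

Answer: 3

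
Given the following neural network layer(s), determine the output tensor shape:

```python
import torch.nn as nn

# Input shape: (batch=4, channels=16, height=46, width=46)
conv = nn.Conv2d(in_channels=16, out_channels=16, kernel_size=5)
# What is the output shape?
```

Input: (4, 16, 46, 46) -> Output: (4, 16, 42, 42)

Answer: (4, 16, 42, 42)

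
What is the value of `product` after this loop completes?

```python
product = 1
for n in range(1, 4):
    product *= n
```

3! = 6
`product` takes the values: 1 → 2 → 6

Answer: 6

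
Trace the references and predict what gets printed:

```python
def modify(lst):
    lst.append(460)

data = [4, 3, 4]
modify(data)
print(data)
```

Key concept: function modifies passed list.
Step by step:
`data = [4, 3, 4]` → data = [4, 3, 4]
`modify(data)` → data = [4, 3, 4, 460]
`print(data)` → prints [4, 3, 4, 460]

Answer: [4, 3, 4, 460]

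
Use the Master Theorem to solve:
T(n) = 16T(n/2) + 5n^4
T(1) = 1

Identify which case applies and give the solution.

a=16, b=2, f(n)=5n^4. log_2(16) = 4. Since c=4 = 4, Case 2 applies: T(n) = Θ(n^log_b(a) · log n) = O(n^4 log n).

Answer: O(n^4 log n) - Case 2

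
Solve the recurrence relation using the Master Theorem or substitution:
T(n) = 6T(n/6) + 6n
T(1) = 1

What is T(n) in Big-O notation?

By Master Theorem: a=6, b=6, f(n)=6n. Since log_6(6) = 1 and f(n) = Θ(n^1), Case 2 applies. T(n) = O(n log n).

Answer: O(n log n)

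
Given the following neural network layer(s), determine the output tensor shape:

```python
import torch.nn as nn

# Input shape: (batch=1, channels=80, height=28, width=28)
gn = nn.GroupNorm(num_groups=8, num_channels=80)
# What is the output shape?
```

Input: (1, 80, 28, 28) -> Output: (1, 80, 28, 28)

Answer: (1, 80, 28, 28)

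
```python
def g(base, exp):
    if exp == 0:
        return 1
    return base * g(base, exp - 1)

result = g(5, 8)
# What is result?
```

g(5, 8) = 5 * 5 * 5 * 5 * 5 * 5 * 5 * 5 = 390625

Answer: 390625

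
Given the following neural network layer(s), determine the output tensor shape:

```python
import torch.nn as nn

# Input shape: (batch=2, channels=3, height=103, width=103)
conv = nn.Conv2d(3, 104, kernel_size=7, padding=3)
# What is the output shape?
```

Input: (2, 3, 103, 103) -> Output: (2, 104, 103, 103)

Answer: (2, 104, 103, 103)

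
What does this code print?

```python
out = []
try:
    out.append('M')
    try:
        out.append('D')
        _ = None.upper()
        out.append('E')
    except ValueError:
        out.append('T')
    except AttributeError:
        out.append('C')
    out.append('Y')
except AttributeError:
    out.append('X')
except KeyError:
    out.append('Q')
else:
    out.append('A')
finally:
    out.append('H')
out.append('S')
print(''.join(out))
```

Execution trace: 'M' (try body) → 'D' (inner try body) → 'C' (inner except AttributeError) → 'Y' (try body, no exception) → 'A' (else) → 'H' (finally) → 'S' (after the try/except). Output: MDCYAHS

Answer: MDCYAHS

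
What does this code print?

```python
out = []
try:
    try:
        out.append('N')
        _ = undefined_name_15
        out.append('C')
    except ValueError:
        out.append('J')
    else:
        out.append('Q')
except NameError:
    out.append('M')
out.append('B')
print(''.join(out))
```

Execution trace: 'N' (inner try body) → 'M' (outer except NameError) → 'B' (after the try/except). Output: NMB

Answer: NMB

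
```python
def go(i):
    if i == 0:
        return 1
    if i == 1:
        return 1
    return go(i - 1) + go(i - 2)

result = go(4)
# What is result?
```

Build up from base cases: go(0)=1, go(1)=1, go(2)=2, go(3)=3, go(4)=5

Answer: 5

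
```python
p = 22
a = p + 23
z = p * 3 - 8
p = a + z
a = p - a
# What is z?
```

Trace:
`p = 22` → p = 22
`a = p + 23` → a = 45
`z = p * 3 - 8` → z = 58
`p = a + z` → p = 103
`a = p - a` → a = 58
So z = 58

Answer: 58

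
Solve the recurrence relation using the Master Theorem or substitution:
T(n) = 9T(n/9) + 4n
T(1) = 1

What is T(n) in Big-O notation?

By Master Theorem: a=9, b=9, f(n)=4n. Since log_9(9) = 1 and f(n) = Θ(n^1), Case 2 applies. T(n) = O(n log n).

Answer: O(n log n)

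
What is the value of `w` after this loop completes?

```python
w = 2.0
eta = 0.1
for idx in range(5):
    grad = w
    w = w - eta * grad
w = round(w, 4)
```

Gradient descent: w = 2.0 * (1 - 0.1)^5
`w` takes the values: 2.0 → 1.8 → 1.62 → 1.458 → 1.3122 → 1.18098 → 1.181

Answer: 1.181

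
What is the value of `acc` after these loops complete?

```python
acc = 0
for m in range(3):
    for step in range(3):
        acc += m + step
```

Sum of all m+step for m,step in 3x3
`acc` takes the values: 0 → 1 → 3 → 4 → 6 → 9 → 11 → 14 → 18

Answer: 18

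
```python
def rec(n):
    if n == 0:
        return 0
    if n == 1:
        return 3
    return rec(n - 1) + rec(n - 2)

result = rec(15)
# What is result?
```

Build up from base cases: rec(0)=0, rec(1)=3, rec(2)=3, rec(3)=6, rec(4)=9, rec(5)=15, rec(6)=24, ..., rec(15)=1830

Answer: 1830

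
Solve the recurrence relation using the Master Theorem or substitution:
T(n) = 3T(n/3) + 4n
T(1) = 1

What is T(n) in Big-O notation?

By Master Theorem: a=3, b=3, f(n)=4n. Since log_3(3) = 1 and f(n) = Θ(n^1), Case 2 applies. T(n) = O(n log n).

Answer: O(n log n)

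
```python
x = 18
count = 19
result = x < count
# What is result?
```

Trace:
`x = 18` → x = 18
`count = 19` → count = 19
`result = x < count` → result = True
So result = True

Answer: True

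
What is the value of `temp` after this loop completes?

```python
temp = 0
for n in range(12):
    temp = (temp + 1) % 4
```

Increment mod 4, 12 times = 0
`temp` takes the values: 0 → 1 → 2 → 3 → 0 → 1 → 2 → 3 → 0 → 1 → 2 → 3 → 0

Answer: 0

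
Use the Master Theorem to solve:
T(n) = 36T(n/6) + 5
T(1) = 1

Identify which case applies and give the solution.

a=36, b=6, f(n)=5. log_6(36) = 2. Since c=0 < 2, Case 1 applies: T(n) = Θ(n^log_b(a)) = O(n^2).

Answer: O(n^2) - Case 1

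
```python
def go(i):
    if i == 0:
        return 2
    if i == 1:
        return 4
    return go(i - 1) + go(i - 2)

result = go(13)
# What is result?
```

Build up from base cases: go(0)=2, go(1)=4, go(2)=6, go(3)=10, go(4)=16, go(5)=26, go(6)=42, ..., go(13)=1220

Answer: 1220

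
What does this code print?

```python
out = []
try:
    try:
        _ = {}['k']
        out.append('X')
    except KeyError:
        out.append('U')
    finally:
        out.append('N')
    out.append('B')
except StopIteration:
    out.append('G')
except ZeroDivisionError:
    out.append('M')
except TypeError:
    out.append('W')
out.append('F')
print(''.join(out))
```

Execution trace: 'U' (inner except KeyError) → 'N' (inner finally) → 'B' (try body, no exception) → 'F' (after the try/except). Output: UNBF

Answer: UNBF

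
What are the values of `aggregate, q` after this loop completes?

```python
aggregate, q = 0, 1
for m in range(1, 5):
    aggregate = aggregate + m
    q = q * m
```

Sum and factorial of 1 to 4
`aggregate, q` takes the values: (0, 1) → (1, 1) → (3, 1) → (3, 2) → (6, 2) → (6, 6) → (10, 6) → (10, 24)

Answer: 10, 24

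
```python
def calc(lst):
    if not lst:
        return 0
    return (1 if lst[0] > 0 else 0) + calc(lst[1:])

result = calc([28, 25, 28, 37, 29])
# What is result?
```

Count of positive elements in [28, 25, 28, 37, 29] = 5

Answer: 5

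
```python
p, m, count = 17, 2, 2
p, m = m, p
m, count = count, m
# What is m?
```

Trace:
`p, m, count = 17, 2, 2` → p = 17; m = 2; count = 2
`p, m = m, p` → p = 2; m = 17
`m, count = count, m` → m = 2; count = 17
So m = 2

Answer: 2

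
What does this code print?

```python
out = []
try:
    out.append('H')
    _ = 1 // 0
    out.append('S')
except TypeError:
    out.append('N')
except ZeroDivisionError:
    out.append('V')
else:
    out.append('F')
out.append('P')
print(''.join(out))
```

Execution trace: 'H' (try body) → 'V' (except ZeroDivisionError) → 'P' (after the try/except). Output: HVP

Answer: HVP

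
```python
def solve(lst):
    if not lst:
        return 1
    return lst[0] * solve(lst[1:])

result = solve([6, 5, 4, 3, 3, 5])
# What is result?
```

Product over [6, 5, 4, 3, 3, 5] = 6 * 5 * 4 * 3 * 3 * 5 = 5400

Answer: 5400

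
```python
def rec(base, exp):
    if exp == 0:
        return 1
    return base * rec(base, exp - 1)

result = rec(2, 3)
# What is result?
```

rec(2, 3) = 2 * 2 * 2 = 8

Answer: 8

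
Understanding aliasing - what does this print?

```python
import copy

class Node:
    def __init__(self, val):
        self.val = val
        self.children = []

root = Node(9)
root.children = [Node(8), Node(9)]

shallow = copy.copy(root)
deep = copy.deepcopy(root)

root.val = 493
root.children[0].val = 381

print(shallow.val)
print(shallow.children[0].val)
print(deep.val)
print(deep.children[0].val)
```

Key concept: deep copy with custom objects.
Step by step:
`root = Node(9)` → root = Node(val=9, children=[])
`root.children = [Node(8), Node(9)]` → root = Node(val=9, children=[Node(val=8, children=[]), Node(val=9, children=[])])
`shallow = copy.copy(root)` → shallow = Node(val=9, children=[Node(val=8, children=[]), Node(val=9, children=[])])
`deep = copy.deepcopy(root)` → deep = Node(val=9, children=[Node(val=8, children=[]), Node(val=9, children=[])])
`root.val = 493` → root = Node(val=493, children=[Node(val=8, children=[]), Node(val=9, children=[])])
`root.children[0].val = 381` → root = Node(val=493, children=[Node(val=381, children=[]), Node(val=9, children=[])]); shallow = Node(val=9, children=[Node(val=381, children=[]), Node(val=9, children=[])])
`print(shallow.val)` → prints 9
`print(shallow.children[0].val)` → prints 381
`print(deep.val)` → prints 9
`print(deep.children[0].val)` → prints 8

Answer:
9
381
9
8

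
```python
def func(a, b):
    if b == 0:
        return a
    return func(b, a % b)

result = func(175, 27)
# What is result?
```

func(175, 27) -> func(27, 13) -> func(13, 1) -> func(1, 0) -> 1

Answer: 1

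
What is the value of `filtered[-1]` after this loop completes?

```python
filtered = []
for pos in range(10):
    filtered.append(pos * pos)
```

Last element of squares 0 to 9
`filtered` takes the values: [] → [0] → [0, 1] → [0, 1, 4] → [0, 1, 4, 9] → [0, 1, 4, 9, 16] → [0, 1, 4, 9, 16, 25] → [0, 1, 4, 9, 16, 25, 36] → [0, 1, 4, 9, 16, 25, 36, 49] → [0, 1, 4, 9, 16, 25, 36, 49, 64] → [0, 1, 4, 9, 16, 25, 36, 49, 64, 81]
So `filtered[-1]` = 81

Answer: 81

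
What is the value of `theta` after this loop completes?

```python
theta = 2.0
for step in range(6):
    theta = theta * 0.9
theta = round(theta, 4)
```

Exponential decay: 2.0 * 0.9^6
`theta` takes the values: 2.0 → 1.8 → 1.62 → 1.458 → 1.3122 → 1.18098 → 1.062882 → 1.0629

Answer: 1.0629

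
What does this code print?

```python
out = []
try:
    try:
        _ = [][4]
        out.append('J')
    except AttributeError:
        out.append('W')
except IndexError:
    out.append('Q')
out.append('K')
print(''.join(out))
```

Execution trace: 'Q' (outer except IndexError) → 'K' (after the try/except). Output: QK

Answer: QK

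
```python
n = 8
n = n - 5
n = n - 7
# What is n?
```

Trace:
`n = 8` → n = 8
`n = n - 5` → n = 3
`n = n - 7` → n = -4
So n = -4

Answer: -4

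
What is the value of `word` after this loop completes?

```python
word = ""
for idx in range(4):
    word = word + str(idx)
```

Concatenate digits 0 to 3
`word` takes the values: "" → "0" → "01" → "012" → "0123"

Answer: "0123"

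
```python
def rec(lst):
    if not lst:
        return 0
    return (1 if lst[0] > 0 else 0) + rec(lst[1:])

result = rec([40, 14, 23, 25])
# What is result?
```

Count of positive elements in [40, 14, 23, 25] = 4

Answer: 4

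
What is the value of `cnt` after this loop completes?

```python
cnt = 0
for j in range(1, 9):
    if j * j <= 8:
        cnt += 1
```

Count numbers where j² ≤ 8
`cnt` takes the values: 0 → 1 → 2

Answer: 2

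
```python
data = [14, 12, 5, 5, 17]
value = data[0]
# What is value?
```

Trace:
`data = [14, 12, 5, 5, 17]` → data = [14, 12, 5, 5, 17]
`value = data[0]` → value = 14
So value = 14

Answer: 14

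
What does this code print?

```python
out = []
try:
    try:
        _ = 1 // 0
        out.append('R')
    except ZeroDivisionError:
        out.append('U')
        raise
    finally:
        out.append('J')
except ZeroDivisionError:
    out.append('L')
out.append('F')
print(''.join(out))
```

Execution trace: 'U' (inner except ZeroDivisionError) → 'J' (inner finally) → 'L' (outer except ZeroDivisionError) → 'F' (after the try/except). Output: UJLF

Answer: UJLF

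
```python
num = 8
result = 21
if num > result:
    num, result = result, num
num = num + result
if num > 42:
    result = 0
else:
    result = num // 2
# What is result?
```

Trace:
`num = 8` → num = 8
`result = 21` → result = 21
`if num > result: ...` → num > result is False → no variable changes
`num = num + result` → num = 29
`if num > 42: ...` → num > 42 is False, take else branch → result = 14
So result = 14

Answer: 14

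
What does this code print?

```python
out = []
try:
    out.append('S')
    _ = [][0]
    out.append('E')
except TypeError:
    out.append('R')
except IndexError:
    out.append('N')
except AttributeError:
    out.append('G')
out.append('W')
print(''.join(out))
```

Execution trace: 'S' (try body) → 'N' (except IndexError) → 'W' (after the try/except). Output: SNW

Answer: SNW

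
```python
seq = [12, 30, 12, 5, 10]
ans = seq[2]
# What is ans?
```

Trace:
`seq = [12, 30, 12, 5, 10]` → seq = [12, 30, 12, 5, 10]
`ans = seq[2]` → ans = 12
So ans = 12

Answer: 12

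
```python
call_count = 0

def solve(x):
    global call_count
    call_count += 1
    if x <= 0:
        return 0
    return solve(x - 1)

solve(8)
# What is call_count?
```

Linear recursion stepping by 1: 9 calls from x=8 down to ≤0.

Answer: 9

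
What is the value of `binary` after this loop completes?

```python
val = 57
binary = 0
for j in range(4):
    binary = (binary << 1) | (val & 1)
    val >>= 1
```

Reverse lowest 4 bits of 57
`binary` takes the values: 0 → 1 → 2 → 4 → 9

Answer: 9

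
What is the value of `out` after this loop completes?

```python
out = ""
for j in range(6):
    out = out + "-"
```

Repeat '-' 6 times
`out` takes the values: "" → "-" → "--" → "---" → "----" → "-----" → "------"

Answer: "------"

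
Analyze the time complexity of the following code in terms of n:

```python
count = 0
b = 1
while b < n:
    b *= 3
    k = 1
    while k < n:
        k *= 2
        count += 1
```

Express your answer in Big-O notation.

Each loop level contributes: log n × log n. Multiplying the contributions gives O(log² n).

Answer: O(log² n)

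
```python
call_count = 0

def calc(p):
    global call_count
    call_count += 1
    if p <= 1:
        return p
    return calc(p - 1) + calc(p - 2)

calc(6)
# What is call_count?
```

Calls(p) = 1 + Calls(p-1) + Calls(p-2); Calls(0)=Calls(1)=1. For p=6 this gives 25.

Answer: 25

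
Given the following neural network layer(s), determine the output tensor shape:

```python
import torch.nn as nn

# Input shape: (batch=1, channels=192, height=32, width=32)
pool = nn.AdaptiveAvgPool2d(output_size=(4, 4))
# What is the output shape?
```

Input: (1, 192, 32, 32) -> Output: (1, 192, 4, 4)

Answer: (1, 192, 4, 4)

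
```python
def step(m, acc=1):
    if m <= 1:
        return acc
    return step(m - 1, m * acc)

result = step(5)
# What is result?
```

Accumulator trace (n, acc): (5, 1) -> (4, 5) -> (3, 20) -> (2, 60) -> (1, 120) -> return 120

Answer: 120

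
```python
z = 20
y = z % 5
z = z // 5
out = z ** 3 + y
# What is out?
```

Trace:
`z = 20` → z = 20
`y = z % 5` → y = 0
`z = z // 5` → z = 4
`out = z ** 3 + y` → out = 64
So out = 64

Answer: 64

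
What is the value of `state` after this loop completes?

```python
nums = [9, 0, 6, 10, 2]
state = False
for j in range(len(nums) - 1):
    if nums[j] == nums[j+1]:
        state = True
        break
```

Check consecutive duplicates in [9, 0, 6, 10, 2]
`state` takes the values: False

Answer: False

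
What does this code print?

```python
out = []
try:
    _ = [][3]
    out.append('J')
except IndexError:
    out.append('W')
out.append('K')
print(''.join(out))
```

Execution trace: 'W' (except IndexError) → 'K' (after the try/except). Output: WK

Answer: WK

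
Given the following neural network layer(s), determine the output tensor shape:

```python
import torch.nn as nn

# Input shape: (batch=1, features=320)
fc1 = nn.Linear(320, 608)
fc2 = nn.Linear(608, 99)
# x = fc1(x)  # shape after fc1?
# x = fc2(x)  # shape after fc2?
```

Input: (1, 320) -> after fc1: (1, 608) -> Output: (1, 99)

Answer: (1, 99)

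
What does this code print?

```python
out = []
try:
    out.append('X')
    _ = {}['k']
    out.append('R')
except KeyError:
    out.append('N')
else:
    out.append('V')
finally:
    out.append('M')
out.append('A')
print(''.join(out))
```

Execution trace: 'X' (try body) → 'N' (except KeyError) → 'M' (finally) → 'A' (after the try/except). Output: XNMA

Answer: XNMA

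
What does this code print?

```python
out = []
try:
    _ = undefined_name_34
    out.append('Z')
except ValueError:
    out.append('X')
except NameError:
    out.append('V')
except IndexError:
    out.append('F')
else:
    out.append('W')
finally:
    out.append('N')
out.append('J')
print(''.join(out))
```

Execution trace: 'V' (except NameError) → 'N' (finally) → 'J' (after the try/except). Output: VNJ

Answer: VNJ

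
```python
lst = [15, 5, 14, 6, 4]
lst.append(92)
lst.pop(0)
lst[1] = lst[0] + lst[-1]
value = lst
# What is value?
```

Trace:
`lst = [15, 5, 14, 6, 4]` → lst = [15, 5, 14, 6, 4]
`lst.append(92)` → lst = [15, 5, 14, 6, 4, 92]
`lst.pop(0)` → lst = [5, 14, 6, 4, 92]
`lst[1] = lst[0] + lst[-1]` → lst = [5, 97, 6, 4, 92]
`value = lst` → value = [5, 97, 6, 4, 92]
So value = [5, 97, 6, 4, 92]

Answer: [5, 97, 6, 4, 92]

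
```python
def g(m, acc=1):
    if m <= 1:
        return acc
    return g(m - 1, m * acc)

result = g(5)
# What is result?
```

Accumulator trace (n, acc): (5, 1) -> (4, 5) -> (3, 20) -> (2, 60) -> (1, 120) -> return 120

Answer: 120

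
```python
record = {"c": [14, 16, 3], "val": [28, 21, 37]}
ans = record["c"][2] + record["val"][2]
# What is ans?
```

Trace:
`record = {"c": [14, 16, 3], "val": [28, 21, 37]}` → record = {'c': [14, 16, 3], 'val': [28, 21, 37]}
`ans = record["c"][2] + record["val"][2]` → ans = 40
So ans = 40

Answer: 40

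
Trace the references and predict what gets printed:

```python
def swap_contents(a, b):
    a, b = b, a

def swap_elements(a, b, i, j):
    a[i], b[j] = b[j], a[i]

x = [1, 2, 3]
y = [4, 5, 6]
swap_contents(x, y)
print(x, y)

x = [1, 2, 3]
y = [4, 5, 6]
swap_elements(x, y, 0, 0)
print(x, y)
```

Key concept: parameter rebinding vs mutation.
Step by step:
`x = [1, 2, 3]` → x = [1, 2, 3]
`y = [4, 5, 6]` → y = [4, 5, 6]
`swap_contents(x, y)` → no visible change to tracked variables
`print(x, y)` → prints [1, 2, 3] [4, 5, 6]
`x = [1, 2, 3]` → x = [1, 2, 3]
`y = [4, 5, 6]` → y = [4, 5, 6]
`swap_elements(x, y, 0, 0)` → x = [4, 2, 3]; y = [1, 5, 6]
`print(x, y)` → prints [4, 2, 3] [1, 5, 6]

Answer:
[1, 2, 3] [4, 5, 6]
[4, 2, 3] [1, 5, 6]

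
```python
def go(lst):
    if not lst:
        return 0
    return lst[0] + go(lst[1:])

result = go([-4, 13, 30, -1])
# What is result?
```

(-4) + 13 + 30 + (-1) + 0 = 38

Answer: 38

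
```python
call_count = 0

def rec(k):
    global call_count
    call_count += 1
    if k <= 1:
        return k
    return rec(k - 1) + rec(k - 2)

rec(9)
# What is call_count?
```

Calls(k) = 1 + Calls(k-1) + Calls(k-2); Calls(0)=Calls(1)=1. For k=9 this gives 109.

Answer: 109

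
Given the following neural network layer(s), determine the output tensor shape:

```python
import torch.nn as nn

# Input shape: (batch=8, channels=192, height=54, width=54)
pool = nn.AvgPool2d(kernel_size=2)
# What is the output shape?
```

Input: (8, 192, 54, 54) -> Output: (8, 192, 27, 27)

Answer: (8, 192, 27, 27)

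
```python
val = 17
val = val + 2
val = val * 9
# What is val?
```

Trace:
`val = 17` → val = 17
`val = val + 2` → val = 19
`val = val * 9` → val = 171
So val = 171

Answer: 171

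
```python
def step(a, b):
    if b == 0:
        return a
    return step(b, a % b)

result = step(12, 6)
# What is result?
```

step(12, 6) -> step(6, 0) -> 6

Answer: 6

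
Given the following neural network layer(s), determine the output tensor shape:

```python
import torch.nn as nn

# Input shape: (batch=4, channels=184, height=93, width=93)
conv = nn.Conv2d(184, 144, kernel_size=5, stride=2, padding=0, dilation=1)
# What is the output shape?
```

Input: (4, 184, 93, 93) -> Output: (4, 144, 45, 45)

Answer: (4, 144, 45, 45)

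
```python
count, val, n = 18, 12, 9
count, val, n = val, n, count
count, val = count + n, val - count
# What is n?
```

Trace:
`count, val, n = 18, 12, 9` → count = 18; val = 12; n = 9
`count, val, n = val, n, count` → count = 12; val = 9; n = 18
`count, val = count + n, val - count` → count = 30; val = -3
So n = 18

Answer: 18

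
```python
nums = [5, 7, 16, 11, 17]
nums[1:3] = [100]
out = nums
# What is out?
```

Trace:
`nums = [5, 7, 16, 11, 17]` → nums = [5, 7, 16, 11, 17]
`nums[1:3] = [100]` → nums = [5, 100, 11, 17]
`out = nums` → out = [5, 100, 11, 17]
So out = [5, 100, 11, 17]

Answer: [5, 100, 11, 17]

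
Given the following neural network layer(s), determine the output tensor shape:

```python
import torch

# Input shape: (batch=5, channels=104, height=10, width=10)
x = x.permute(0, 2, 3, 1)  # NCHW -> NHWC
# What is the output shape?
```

Input: (5, 104, 10, 10) -> Output: (5, 10, 10, 104)

Answer: (5, 10, 10, 104)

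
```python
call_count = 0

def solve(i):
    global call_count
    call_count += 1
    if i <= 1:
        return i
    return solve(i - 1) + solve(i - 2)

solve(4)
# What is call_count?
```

Calls(i) = 1 + Calls(i-1) + Calls(i-2); Calls(0)=Calls(1)=1. For i=4 this gives 9.

Answer: 9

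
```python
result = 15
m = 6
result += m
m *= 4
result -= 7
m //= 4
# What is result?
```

Trace:
`result = 15` → result = 15
`m = 6` → m = 6
`result += m` → result = 21
`m *= 4` → m = 24
`result -= 7` → result = 14
`m //= 4` → m = 6
So result = 14

Answer: 14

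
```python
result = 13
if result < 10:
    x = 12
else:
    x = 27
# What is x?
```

Trace:
`result = 13` → result = 13
`if result < 10: ...` → result < 10 is False, take else branch → x = 27
So x = 27

Answer: 27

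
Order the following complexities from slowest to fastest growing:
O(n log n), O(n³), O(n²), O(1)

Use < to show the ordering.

Ordered by growth rate: O(1) < O(n log n) < O(n²) < O(n³)

Answer: O(1) < O(n log n) < O(n²) < O(n³)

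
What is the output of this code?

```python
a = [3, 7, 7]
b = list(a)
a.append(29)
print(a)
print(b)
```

Key concept: list() constructor creates copy.
Step by step:
`a = [3, 7, 7]` → a = [3, 7, 7]
`b = list(a)` → b = [3, 7, 7]
`a.append(29)` → a = [3, 7, 7, 29]
`print(a)` → prints [3, 7, 7, 29]
`print(b)` → prints [3, 7, 7]

Answer:
[3, 7, 7, 29]
[3, 7, 7]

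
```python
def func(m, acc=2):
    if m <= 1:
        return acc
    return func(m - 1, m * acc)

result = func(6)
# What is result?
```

Accumulator trace (n, acc): (6, 2) -> (5, 12) -> (4, 60) -> (3, 240) -> (2, 720) -> (1, 1440) -> return 1440

Answer: 1440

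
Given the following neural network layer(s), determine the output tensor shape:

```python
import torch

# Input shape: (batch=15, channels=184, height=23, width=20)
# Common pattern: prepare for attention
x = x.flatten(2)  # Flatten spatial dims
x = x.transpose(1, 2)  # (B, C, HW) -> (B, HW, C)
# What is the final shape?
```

Input: (15, 184, 23, 20) -> after flatten(2): (15, 184, 460) -> Output: (15, 460, 184)

Answer: (15, 460, 184)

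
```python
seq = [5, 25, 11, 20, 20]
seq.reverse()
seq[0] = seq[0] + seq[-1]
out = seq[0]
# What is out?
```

Trace:
`seq = [5, 25, 11, 20, 20]` → seq = [5, 25, 11, 20, 20]
`seq.reverse()` → seq = [20, 20, 11, 25, 5]
`seq[0] = seq[0] + seq[-1]` → seq = [25, 20, 11, 25, 5]
`out = seq[0]` → out = 25
So out = 25

Answer: 25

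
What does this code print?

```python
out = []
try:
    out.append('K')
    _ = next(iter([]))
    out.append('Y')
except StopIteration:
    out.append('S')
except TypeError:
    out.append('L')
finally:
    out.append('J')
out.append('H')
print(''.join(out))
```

Execution trace: 'K' (try body) → 'S' (except StopIteration) → 'J' (finally) → 'H' (after the try/except). Output: KSJH

Answer: KSJH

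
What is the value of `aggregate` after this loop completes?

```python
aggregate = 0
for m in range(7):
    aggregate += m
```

Sum of 0 to 6 = 21
`aggregate` takes the values: 0 → 1 → 3 → 6 → 10 → 15 → 21

Answer: 21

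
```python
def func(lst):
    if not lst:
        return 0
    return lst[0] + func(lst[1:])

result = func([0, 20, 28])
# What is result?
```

0 + 20 + 28 + 0 = 48

Answer: 48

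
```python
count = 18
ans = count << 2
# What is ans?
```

Trace:
`count = 18` → count = 18
`ans = count << 2` → ans = 72
So ans = 72

Answer: 72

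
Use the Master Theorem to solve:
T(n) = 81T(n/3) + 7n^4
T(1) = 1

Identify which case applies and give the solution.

a=81, b=3, f(n)=7n^4. log_3(81) = 4. Since c=4 = 4, Case 2 applies: T(n) = Θ(n^log_b(a) · log n) = O(n^4 log n).

Answer: O(n^4 log n) - Case 2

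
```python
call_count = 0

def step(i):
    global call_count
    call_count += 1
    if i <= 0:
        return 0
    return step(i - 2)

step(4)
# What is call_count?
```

Linear recursion stepping by 2: 3 calls from i=4 down to ≤0.

Answer: 3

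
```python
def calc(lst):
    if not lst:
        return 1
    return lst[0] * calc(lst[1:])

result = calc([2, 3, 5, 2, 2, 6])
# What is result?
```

Product over [2, 3, 5, 2, 2, 6] = 2 * 3 * 5 * 2 * 2 * 6 = 720

Answer: 720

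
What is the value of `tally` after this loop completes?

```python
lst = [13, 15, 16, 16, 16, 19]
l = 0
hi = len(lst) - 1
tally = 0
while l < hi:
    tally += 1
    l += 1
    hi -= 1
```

Iterations until pointers meet (list length 6)
`tally` takes the values: 0 → 1 → 2 → 3

Answer: 3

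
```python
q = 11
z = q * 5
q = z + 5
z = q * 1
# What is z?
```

Trace:
`q = 11` → q = 11
`z = q * 5` → z = 55
`q = z + 5` → q = 60
`z = q * 1` → z = 60
So z = 60

Answer: 60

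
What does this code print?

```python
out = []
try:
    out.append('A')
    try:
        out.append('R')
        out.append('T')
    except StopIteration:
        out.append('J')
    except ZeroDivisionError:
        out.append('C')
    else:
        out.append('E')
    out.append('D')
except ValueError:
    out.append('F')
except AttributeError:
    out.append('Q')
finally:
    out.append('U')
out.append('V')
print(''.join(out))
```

Execution trace: 'A' (try body) → 'R' (inner try body) → 'T' (inner try body, no exception) → 'E' (inner else) → 'D' (try body, no exception) → 'U' (finally) → 'V' (after the try/except). Output: ARTEDUV

Answer: ARTEDUV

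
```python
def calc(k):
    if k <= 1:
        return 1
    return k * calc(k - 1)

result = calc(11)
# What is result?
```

calc(11) = 11 * 10 * 9 * 8 * 7 * 6 * 5 * 4 * 3 * 2 * 1 = 39916800

Answer: 39916800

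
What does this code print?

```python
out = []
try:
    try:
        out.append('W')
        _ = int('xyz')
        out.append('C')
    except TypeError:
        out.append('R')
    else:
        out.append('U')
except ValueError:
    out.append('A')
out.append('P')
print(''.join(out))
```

Execution trace: 'W' (try body) → 'A' (outer except ValueError) → 'P' (after the try/except). Output: WAP

Answer: WAP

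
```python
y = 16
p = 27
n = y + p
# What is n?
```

Trace:
`y = 16` → y = 16
`p = 27` → p = 27
`n = y + p` → n = 43
So n = 43

Answer: 43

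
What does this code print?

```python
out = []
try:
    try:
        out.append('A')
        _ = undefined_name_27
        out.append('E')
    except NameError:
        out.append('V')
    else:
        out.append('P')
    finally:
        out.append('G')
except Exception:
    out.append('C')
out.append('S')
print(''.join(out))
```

Execution trace: 'A' (inner try body) → 'V' (inner except NameError) → 'G' (inner finally) → 'S' (after the try/except). Output: AVGS

Answer: AVGS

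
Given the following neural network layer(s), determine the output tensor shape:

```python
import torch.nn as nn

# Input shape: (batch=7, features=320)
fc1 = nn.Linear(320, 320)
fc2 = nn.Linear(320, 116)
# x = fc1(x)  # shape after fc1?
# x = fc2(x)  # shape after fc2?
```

Input: (7, 320) -> after fc1: (7, 320) -> Output: (7, 116)

Answer: (7, 116)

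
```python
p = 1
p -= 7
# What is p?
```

Trace:
`p = 1` → p = 1
`p -= 7` → p = -6
So p = -6

Answer: -6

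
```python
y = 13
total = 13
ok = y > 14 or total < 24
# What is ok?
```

Trace:
`y = 13` → y = 13
`total = 13` → total = 13
`ok = y > 14 or total < 24` → ok = True
So ok = True

Answer: True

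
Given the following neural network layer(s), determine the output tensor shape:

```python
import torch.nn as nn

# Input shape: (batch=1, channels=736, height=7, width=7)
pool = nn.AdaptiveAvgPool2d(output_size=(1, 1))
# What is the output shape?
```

Input: (1, 736, 7, 7) -> Output: (1, 736, 1, 1)

Answer: (1, 736, 1, 1)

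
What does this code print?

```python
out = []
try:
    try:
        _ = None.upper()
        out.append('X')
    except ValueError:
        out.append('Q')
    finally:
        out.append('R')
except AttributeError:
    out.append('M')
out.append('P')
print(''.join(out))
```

Execution trace: 'R' (finally) → 'M' (outer except AttributeError) → 'P' (after the try/except). Output: RMP

Answer: RMP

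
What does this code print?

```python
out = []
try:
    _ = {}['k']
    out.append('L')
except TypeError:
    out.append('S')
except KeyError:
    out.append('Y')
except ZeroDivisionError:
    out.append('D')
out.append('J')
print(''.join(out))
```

Execution trace: 'Y' (except KeyError) → 'J' (after the try/except). Output: YJ

Answer: YJ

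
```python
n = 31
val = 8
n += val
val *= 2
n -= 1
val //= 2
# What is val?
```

Trace:
`n = 31` → n = 31
`val = 8` → val = 8
`n += val` → n = 39
`val *= 2` → val = 16
`n -= 1` → n = 38
`val //= 2` → val = 8
So val = 8

Answer: 8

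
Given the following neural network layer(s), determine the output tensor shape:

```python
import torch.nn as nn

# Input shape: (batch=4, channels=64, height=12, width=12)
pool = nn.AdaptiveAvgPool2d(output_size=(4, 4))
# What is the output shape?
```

Input: (4, 64, 12, 12) -> Output: (4, 64, 4, 4)

Answer: (4, 64, 4, 4)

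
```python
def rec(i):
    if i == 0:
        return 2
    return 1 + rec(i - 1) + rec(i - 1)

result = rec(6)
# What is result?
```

rec(i) = 1 + 2·rec(i-1), rec(0)=2. Closed form: (2+1)·2^6 - 1 = 191.

Answer: 191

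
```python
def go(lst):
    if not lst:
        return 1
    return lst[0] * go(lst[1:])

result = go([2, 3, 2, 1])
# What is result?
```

Product over [2, 3, 2, 1] = 2 * 3 * 2 * 1 = 12

Answer: 12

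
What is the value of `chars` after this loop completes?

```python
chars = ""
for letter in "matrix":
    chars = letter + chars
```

Reverse 'matrix'
`chars` takes the values: "" → "m" → "am" → "tam" → "rtam" → "irtam" → "xirtam"

Answer: "xirtam"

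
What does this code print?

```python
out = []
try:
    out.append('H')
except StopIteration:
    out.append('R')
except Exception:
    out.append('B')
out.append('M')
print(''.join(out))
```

Execution trace: 'H' (try body, no exception) → 'M' (after the try/except). Output: HM

Answer: HM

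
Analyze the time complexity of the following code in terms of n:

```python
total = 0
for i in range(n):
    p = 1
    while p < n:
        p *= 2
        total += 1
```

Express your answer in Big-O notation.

Each loop level contributes: n × log n. Multiplying the contributions gives O(n log n).

Answer: O(n log n)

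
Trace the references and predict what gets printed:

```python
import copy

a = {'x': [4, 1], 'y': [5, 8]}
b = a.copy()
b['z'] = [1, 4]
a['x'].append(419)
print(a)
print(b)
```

Key concept: shallow copy of dict with mutable values.
Step by step:
`a = {'x': [4, 1], 'y': [5, 8]}` → a = {'x': [4, 1], 'y': [5, 8]}
`b = a.copy()` → b = {'x': [4, 1], 'y': [5, 8]}
`b['z'] = [1, 4]` → b = {'x': [4, 1], 'y': [5, 8], 'z': [1, 4]}
`a['x'].append(419)` → a = {'x': [4, 1, 419], 'y': [5, 8]}; b = {'x': [4, 1, 419], 'y': [5, 8], 'z': [1, 4]}
`print(a)` → prints {'x': [4, 1, 419], 'y': [5, 8]}
`print(b)` → prints {'x': [4, 1, 419], 'y': [5, 8], 'z': [1, 4]}

Answer:
{'x': [4, 1, 419], 'y': [5, 8]}
{'x': [4, 1, 419], 'y': [5, 8], 'z': [1, 4]}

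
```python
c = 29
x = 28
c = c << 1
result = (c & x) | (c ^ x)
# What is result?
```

Trace:
`c = 29` → c = 29
`x = 28` → x = 28
`c = c << 1` → c = 58
`result = (c & x) | (c ^ x)` → result = 62
So result = 62

Answer: 62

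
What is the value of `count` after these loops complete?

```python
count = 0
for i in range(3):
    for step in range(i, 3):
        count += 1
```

Upper triangle: 3 + 2 + ... + 1
`count` takes the values: 0 → 1 → 2 → 3 → 4 → 5 → 6

Answer: 6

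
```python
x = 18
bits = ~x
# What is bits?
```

Trace:
`x = 18` → x = 18
`bits = ~x` → bits = -19
So bits = -19

Answer: -19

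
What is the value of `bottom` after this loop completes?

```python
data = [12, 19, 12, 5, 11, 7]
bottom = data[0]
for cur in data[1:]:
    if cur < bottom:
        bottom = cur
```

Minimum of [12, 19, 12, 5, 11, 7]
`bottom` takes the values: 12 → 5

Answer: 5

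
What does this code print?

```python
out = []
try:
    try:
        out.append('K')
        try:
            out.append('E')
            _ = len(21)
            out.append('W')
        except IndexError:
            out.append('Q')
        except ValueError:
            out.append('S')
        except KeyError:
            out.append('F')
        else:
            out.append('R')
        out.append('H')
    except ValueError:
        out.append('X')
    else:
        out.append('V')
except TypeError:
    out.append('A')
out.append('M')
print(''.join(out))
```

Execution trace: 'K' (try body) → 'E' (inner try body) → 'A' (outer except TypeError) → 'M' (after the try/except). Output: KEAM

Answer: KEAM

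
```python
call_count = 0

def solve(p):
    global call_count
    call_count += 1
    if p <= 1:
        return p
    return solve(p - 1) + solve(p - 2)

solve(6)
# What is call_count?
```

Calls(p) = 1 + Calls(p-1) + Calls(p-2); Calls(0)=Calls(1)=1. For p=6 this gives 25.

Answer: 25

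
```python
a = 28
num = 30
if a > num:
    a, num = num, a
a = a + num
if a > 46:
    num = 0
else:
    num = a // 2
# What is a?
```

Trace:
`a = 28` → a = 28
`num = 30` → num = 30
`if a > num: ...` → a > num is False → no variable changes
`a = a + num` → a = 58
`if a > 46: ...` → a > 46 is True → num = 0
So a = 58

Answer: 58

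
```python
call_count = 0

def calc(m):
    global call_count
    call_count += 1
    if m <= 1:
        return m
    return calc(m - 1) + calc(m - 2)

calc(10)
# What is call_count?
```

Calls(m) = 1 + Calls(m-1) + Calls(m-2); Calls(0)=Calls(1)=1. For m=10 this gives 177.

Answer: 177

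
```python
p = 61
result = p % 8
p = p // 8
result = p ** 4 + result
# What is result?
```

Trace:
`p = 61` → p = 61
`result = p % 8` → result = 5
`p = p // 8` → p = 7
`result = p ** 4 + result` → result = 2406
So result = 2406

Answer: 2406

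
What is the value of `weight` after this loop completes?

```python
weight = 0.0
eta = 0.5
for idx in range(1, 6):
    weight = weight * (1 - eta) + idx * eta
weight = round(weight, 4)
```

Moving average with lr=0.5
`weight` takes the values: 0.0 → 0.5 → 1.25 → 2.125 → 3.0625 → 4.03125 → 4.0312

Answer: 4.0312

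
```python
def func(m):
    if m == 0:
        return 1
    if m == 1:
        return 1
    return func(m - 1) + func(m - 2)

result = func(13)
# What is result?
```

Build up from base cases: func(0)=1, func(1)=1, func(2)=2, func(3)=3, func(4)=5, func(5)=8, func(6)=13, ..., func(13)=377

Answer: 377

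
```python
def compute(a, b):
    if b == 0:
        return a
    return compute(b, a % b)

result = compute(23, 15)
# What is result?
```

compute(23, 15) -> compute(15, 8) -> compute(8, 7) -> compute(7, 1) -> compute(1, 0) -> 1

Answer: 1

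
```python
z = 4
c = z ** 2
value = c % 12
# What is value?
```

Trace:
`z = 4` → z = 4
`c = z ** 2` → c = 16
`value = c % 12` → value = 4
So value = 4

Answer: 4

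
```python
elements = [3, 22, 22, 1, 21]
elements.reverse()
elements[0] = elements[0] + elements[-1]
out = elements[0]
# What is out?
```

Trace:
`elements = [3, 22, 22, 1, 21]` → elements = [3, 22, 22, 1, 21]
`elements.reverse()` → elements = [21, 1, 22, 22, 3]
`elements[0] = elements[0] + elements[-1]` → elements = [24, 1, 22, 22, 3]
`out = elements[0]` → out = 24
So out = 24

Answer: 24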